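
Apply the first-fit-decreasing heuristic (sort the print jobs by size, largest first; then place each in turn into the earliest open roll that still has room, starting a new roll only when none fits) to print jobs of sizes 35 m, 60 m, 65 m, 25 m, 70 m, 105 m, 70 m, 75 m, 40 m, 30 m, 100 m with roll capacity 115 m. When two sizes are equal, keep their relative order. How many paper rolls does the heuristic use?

7

Sorted descending: 105, 100, 75, 70, 70, 65, 60, 40, 35, 30, 25.
  105 → roll 1 (new)  [load 105/115]
  100 → roll 2 (new)  [load 100/115]
  75 → roll 3 (new)  [load 75/115]
  70 → roll 4 (new)  [load 70/115]
  70 → roll 5 (new)  [load 70/115]
  65 → roll 6 (new)  [load 65/115]
  60 → roll 7 (new)  [load 60/115]
  40 → roll 3  [load 115/115]
  35 → roll 4  [load 105/115]
  30 → roll 5  [load 100/115]
  25 → roll 6  [load 90/115]
7 paper rolls opened.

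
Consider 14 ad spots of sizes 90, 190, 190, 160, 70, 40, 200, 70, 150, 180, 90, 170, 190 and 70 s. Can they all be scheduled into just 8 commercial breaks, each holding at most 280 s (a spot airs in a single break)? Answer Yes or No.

A valid assignment using 8 commercial breaks:
  break 1: 200 + 70 = 270
  break 2: 190 + 90 = 280
  break 3: 190 + 90 = 280
  break 4: 190 + 70 = 260
  break 5: 180 + 70 = 250
  break 6: 170 + 40 = 210
  break 7: 160 = 160
  break 8: 150 = 150
Every load is within 280 s, so 8 commercial breaks suffice.

Yes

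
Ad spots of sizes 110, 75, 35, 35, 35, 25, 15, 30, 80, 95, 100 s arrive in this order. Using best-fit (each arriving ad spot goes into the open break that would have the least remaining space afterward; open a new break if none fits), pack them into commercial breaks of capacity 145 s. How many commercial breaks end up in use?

6

  110 → break 1 (new)  [load 110/145]
  75 → break 2 (new)  [load 75/145]
  35 → break 1  [load 145/145]
  35 → break 2  [load 110/145]
  35 → break 2  [load 145/145]
  25 → break 3 (new)  [load 25/145]
  15 → break 3  [load 40/145]
  30 → break 3  [load 70/145]
  80 → break 4 (new)  [load 80/145]
  95 → break 5 (new)  [load 95/145]
  100 → break 6 (new)  [load 100/145]
6 commercial breaks opened.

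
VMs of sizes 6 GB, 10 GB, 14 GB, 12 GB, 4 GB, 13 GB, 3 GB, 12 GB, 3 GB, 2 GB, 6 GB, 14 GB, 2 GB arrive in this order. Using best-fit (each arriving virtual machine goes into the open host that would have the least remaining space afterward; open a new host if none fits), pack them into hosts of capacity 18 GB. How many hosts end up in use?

  6 → host 1 (new)  [load 6/18]
  10 → host 1  [load 16/18]
  14 → host 2 (new)  [load 14/18]
  12 → host 3 (new)  [load 12/18]
  4 → host 2  [load 18/18]
  13 → host 4 (new)  [load 13/18]
  3 → host 4  [load 16/18]
  12 → host 5 (new)  [load 12/18]
  3 → host 3  [load 15/18]
  2 → host 1  [load 18/18]
  6 → host 5  [load 18/18]
  14 → host 6 (new)  [load 14/18]
  2 → host 4  [load 18/18]
6 hosts opened.

6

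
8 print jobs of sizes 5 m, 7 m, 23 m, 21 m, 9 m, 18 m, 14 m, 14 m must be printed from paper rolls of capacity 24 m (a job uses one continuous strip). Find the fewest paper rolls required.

5

Total = 23 + 21 + 18 + 14 + 14 + 9 + 7 + 5 = 111 m.
Lower bound: ⌈111/24⌉ = 5 paper rolls.
A packing using 5 paper rolls:
  roll 1: 23 = 23
  roll 2: 21 = 21
  roll 3: 18 + 5 = 23
  roll 4: 14 + 9 = 23
  roll 5: 14 + 7 = 21
This matches the lower bound, so 5 is optimal.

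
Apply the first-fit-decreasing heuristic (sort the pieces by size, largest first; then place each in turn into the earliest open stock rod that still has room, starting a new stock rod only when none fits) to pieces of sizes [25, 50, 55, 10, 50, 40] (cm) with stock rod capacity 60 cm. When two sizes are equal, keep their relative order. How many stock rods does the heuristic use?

5

Sorted descending: 55, 50, 50, 40, 25, 10.
  55 → stock rod 1 (new)  [load 55/60]
  50 → stock rod 2 (new)  [load 50/60]
  50 → stock rod 3 (new)  [load 50/60]
  40 → stock rod 4 (new)  [load 40/60]
  25 → stock rod 5 (new)  [load 25/60]
  10 → stock rod 2  [load 60/60]
5 stock rods opened.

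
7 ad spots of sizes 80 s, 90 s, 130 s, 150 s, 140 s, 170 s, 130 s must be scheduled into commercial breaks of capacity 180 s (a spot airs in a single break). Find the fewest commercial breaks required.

6

Total = 170 + 150 + 140 + 130 + 130 + 90 + 80 = 890 s.
Lower bound: ⌈890/180⌉ = 5 commercial breaks.
A packing using 6 commercial breaks:
  break 1: 170 = 170
  break 2: 150 = 150
  break 3: 140 = 140
  break 4: 130 = 130
  break 5: 130 = 130
  break 6: 90 + 80 = 170
No arrangement into 5 commercial breaks stays within capacity, so 6 is optimal.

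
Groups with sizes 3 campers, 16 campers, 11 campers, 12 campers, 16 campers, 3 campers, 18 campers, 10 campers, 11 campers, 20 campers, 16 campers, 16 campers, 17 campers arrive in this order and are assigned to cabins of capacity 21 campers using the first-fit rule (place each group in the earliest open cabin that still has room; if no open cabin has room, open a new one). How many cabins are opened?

10

  3 → cabin 1 (new)  [load 3/21]
  16 → cabin 1  [load 19/21]
  11 → cabin 2 (new)  [load 11/21]
  12 → cabin 3 (new)  [load 12/21]
  16 → cabin 4 (new)  [load 16/21]
  3 → cabin 2  [load 14/21]
  18 → cabin 5 (new)  [load 18/21]
  10 → cabin 6 (new)  [load 10/21]
  11 → cabin 6  [load 21/21]
  20 → cabin 7 (new)  [load 20/21]
  16 → cabin 8 (new)  [load 16/21]
  16 → cabin 9 (new)  [load 16/21]
  17 → cabin 10 (new)  [load 17/21]
10 cabins opened.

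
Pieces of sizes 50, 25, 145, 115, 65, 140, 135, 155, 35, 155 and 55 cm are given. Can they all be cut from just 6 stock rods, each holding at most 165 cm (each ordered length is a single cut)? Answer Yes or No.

No

Total = 1075 cm; ⌈1075/165⌉ = 7.
At least 7 stock rods are required, but only 6 are allowed.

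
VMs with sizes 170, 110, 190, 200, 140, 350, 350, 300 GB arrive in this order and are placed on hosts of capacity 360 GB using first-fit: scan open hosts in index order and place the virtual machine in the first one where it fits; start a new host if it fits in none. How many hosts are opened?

  170 → host 1 (new)  [load 170/360]
  110 → host 1  [load 280/360]
  190 → host 2 (new)  [load 190/360]
  200 → host 3 (new)  [load 200/360]
  140 → host 2  [load 330/360]
  350 → host 4 (new)  [load 350/360]
  350 → host 5 (new)  [load 350/360]
  300 → host 6 (new)  [load 300/360]
6 hosts opened.

6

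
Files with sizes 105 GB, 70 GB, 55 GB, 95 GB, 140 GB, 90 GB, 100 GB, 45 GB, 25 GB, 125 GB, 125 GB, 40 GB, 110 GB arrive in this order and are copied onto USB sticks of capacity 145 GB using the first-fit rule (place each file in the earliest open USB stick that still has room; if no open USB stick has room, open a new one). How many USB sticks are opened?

9

  105 → USB stick 1 (new)  [load 105/145]
  70 → USB stick 2 (new)  [load 70/145]
  55 → USB stick 2  [load 125/145]
  95 → USB stick 3 (new)  [load 95/145]
  140 → USB stick 4 (new)  [load 140/145]
  90 → USB stick 5 (new)  [load 90/145]
  100 → USB stick 6 (new)  [load 100/145]
  45 → USB stick 3  [load 140/145]
  25 → USB stick 1  [load 130/145]
  125 → USB stick 7 (new)  [load 125/145]
  125 → USB stick 8 (new)  [load 125/145]
  40 → USB stick 5  [load 130/145]
  110 → USB stick 9 (new)  [load 110/145]
9 USB sticks opened.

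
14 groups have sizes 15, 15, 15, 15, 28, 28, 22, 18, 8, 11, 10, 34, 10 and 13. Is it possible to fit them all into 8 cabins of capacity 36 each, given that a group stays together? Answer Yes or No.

Yes

A valid assignment using 8 cabins:
  cabin 1: 34 = 34
  cabin 2: 28 + 8 = 36
  cabin 3: 28 = 28
  cabin 4: 22 + 13 = 35
  cabin 5: 18 + 15 = 33
  cabin 6: 15 + 15 = 30
  cabin 7: 15 + 11 + 10 = 36
  cabin 8: 10 = 10
Every load is within 36, so 8 cabins suffice.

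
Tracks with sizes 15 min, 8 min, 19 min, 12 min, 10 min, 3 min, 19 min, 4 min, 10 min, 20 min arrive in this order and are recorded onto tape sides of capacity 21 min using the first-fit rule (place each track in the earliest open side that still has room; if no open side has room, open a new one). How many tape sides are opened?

7

  15 → side 1 (new)  [load 15/21]
  8 → side 2 (new)  [load 8/21]
  19 → side 3 (new)  [load 19/21]
  12 → side 2  [load 20/21]
  10 → side 4 (new)  [load 10/21]
  3 → side 1  [load 18/21]
  19 → side 5 (new)  [load 19/21]
  4 → side 4  [load 14/21]
  10 → side 6 (new)  [load 10/21]
  20 → side 7 (new)  [load 20/21]
7 tape sides opened.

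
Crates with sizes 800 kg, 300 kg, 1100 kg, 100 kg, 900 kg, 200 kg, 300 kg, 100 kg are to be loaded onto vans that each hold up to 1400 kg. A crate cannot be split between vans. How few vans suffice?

Total = 1100 + 900 + 800 + 300 + 300 + 200 + 100 + 100 = 3800 kg.
Lower bound: ⌈3800/1400⌉ = 3 vans.
A packing using 3 vans:
  van 1: 1100 + 300 = 1400
  van 2: 900 + 300 + 200 = 1400
  van 3: 800 + 100 + 100 = 1000
This matches the lower bound, so 3 is optimal.

3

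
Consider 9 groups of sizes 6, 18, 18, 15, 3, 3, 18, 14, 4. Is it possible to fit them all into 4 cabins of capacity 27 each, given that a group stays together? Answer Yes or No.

Total = 99; ⌈99/27⌉ = 4.
5 groups each exceed half the capacity and cannot share a cabin, forcing at least 5 cabins.
At least 5 cabins are required, but only 4 are allowed.

No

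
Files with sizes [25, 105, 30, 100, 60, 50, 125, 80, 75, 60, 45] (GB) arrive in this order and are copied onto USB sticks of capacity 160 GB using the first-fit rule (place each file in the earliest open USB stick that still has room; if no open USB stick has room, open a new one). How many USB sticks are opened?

  25 → USB stick 1 (new)  [load 25/160]
  105 → USB stick 1  [load 130/160]
  30 → USB stick 1  [load 160/160]
  100 → USB stick 2 (new)  [load 100/160]
  60 → USB stick 2  [load 160/160]
  50 → USB stick 3 (new)  [load 50/160]
  125 → USB stick 4 (new)  [load 125/160]
  80 → USB stick 3  [load 130/160]
  75 → USB stick 5 (new)  [load 75/160]
  60 → USB stick 5  [load 135/160]
  45 → USB stick 6 (new)  [load 45/160]
6 USB sticks opened.

6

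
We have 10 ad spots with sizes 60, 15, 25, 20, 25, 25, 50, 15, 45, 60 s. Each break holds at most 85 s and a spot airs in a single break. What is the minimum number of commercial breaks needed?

Total = 60 + 60 + 50 + 45 + 25 + 25 + 25 + 20 + 15 + 15 = 340 s.
Lower bound: ⌈340/85⌉ = 4 commercial breaks.
A packing using 4 commercial breaks:
  break 1: 60 + 25 = 85
  break 2: 60 + 25 = 85
  break 3: 50 + 20 + 15 = 85
  break 4: 45 + 25 + 15 = 85
This matches the lower bound, so 4 is optimal.

4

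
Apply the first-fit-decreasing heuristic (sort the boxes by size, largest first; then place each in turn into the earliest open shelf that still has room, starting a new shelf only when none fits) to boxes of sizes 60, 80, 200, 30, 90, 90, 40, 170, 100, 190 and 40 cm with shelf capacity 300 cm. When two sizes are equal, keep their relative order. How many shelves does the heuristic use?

Sorted descending: 200, 190, 170, 100, 90, 90, 80, 60, 40, 40, 30.
  200 → shelf 1 (new)  [load 200/300]
  190 → shelf 2 (new)  [load 190/300]
  170 → shelf 3 (new)  [load 170/300]
  100 → shelf 1  [load 300/300]
  90 → shelf 2  [load 280/300]
  90 → shelf 3  [load 260/300]
  80 → shelf 4 (new)  [load 80/300]
  60 → shelf 4  [load 140/300]
  40 → shelf 3  [load 300/300]
  40 → shelf 4  [load 180/300]
  30 → shelf 4  [load 210/300]
4 shelves opened.

4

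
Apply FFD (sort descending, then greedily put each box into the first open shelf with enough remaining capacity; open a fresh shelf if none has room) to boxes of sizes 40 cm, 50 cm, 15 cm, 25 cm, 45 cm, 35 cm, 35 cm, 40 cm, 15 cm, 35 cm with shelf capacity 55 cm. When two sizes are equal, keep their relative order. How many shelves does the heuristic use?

8

Sorted descending: 50, 45, 40, 40, 35, 35, 35, 25, 15, 15.
  50 → shelf 1 (new)  [load 50/55]
  45 → shelf 2 (new)  [load 45/55]
  40 → shelf 3 (new)  [load 40/55]
  40 → shelf 4 (new)  [load 40/55]
  35 → shelf 5 (new)  [load 35/55]
  35 → shelf 6 (new)  [load 35/55]
  35 → shelf 7 (new)  [load 35/55]
  25 → shelf 8 (new)  [load 25/55]
  15 → shelf 3  [load 55/55]
  15 → shelf 4  [load 55/55]
8 shelves opened.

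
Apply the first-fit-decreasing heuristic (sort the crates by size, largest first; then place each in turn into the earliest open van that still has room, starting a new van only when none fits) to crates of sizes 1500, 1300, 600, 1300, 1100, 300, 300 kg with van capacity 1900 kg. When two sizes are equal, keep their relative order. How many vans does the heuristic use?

4

Sorted descending: 1500, 1300, 1300, 1100, 600, 300, 300.
  1500 → van 1 (new)  [load 1500/1900]
  1300 → van 2 (new)  [load 1300/1900]
  1300 → van 3 (new)  [load 1300/1900]
  1100 → van 4 (new)  [load 1100/1900]
  600 → van 2  [load 1900/1900]
  300 → van 1  [load 1800/1900]
  300 → van 3  [load 1600/1900]
4 vans opened.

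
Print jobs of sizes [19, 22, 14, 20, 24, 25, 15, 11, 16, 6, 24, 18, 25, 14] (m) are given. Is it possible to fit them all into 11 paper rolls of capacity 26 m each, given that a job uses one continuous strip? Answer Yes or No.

No

Total = 253 m; ⌈253/26⌉ = 10.
12 print jobs each exceed half the capacity and cannot share a roll, forcing at least 12 paper rolls.
At least 12 paper rolls are required, but only 11 are allowed.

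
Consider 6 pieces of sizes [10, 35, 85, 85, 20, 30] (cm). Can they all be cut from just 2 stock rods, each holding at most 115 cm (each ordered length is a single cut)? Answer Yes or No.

No

Total = 265 cm; ⌈265/115⌉ = 3.
At least 3 stock rods are required, but only 2 are allowed.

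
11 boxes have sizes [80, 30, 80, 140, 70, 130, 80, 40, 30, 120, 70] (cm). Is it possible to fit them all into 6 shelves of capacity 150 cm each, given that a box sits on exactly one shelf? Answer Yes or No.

A valid assignment using 6 shelves:
  shelf 1: 140 = 140
  shelf 2: 130 = 130
  shelf 3: 120 + 30 = 150
  shelf 4: 80 + 70 = 150
  shelf 5: 80 + 70 = 150
  shelf 6: 80 + 40 + 30 = 150
Every load is within 150 cm, so 6 shelves suffice.

Yes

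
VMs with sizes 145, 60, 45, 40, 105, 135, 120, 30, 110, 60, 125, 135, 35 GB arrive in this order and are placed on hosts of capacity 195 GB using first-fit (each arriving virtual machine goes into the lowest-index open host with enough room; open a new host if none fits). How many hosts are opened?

8

  145 → host 1 (new)  [load 145/195]
  60 → host 2 (new)  [load 60/195]
  45 → host 1  [load 190/195]
  40 → host 2  [load 100/195]
  105 → host 3 (new)  [load 105/195]
  135 → host 4 (new)  [load 135/195]
  120 → host 5 (new)  [load 120/195]
  30 → host 2  [load 130/195]
  110 → host 6 (new)  [load 110/195]
  60 → host 2  [load 190/195]
  125 → host 7 (new)  [load 125/195]
  135 → host 8 (new)  [load 135/195]
  35 → host 3  [load 140/195]
8 hosts opened.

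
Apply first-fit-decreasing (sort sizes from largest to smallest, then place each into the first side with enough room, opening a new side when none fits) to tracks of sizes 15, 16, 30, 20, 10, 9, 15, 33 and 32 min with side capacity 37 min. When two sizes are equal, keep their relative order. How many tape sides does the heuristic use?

Sorted descending: 33, 32, 30, 20, 16, 15, 15, 10, 9.
  33 → side 1 (new)  [load 33/37]
  32 → side 2 (new)  [load 32/37]
  30 → side 3 (new)  [load 30/37]
  20 → side 4 (new)  [load 20/37]
  16 → side 4  [load 36/37]
  15 → side 5 (new)  [load 15/37]
  15 → side 5  [load 30/37]
  10 → side 6 (new)  [load 10/37]
  9 → side 6  [load 19/37]
6 tape sides opened.

6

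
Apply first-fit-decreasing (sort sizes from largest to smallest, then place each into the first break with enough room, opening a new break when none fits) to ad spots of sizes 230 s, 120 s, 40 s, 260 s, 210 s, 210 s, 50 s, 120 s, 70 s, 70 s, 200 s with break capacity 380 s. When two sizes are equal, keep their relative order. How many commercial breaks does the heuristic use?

5

Sorted descending: 260, 230, 210, 210, 200, 120, 120, 70, 70, 50, 40.
  260 → break 1 (new)  [load 260/380]
  230 → break 2 (new)  [load 230/380]
  210 → break 3 (new)  [load 210/380]
  210 → break 4 (new)  [load 210/380]
  200 → break 5 (new)  [load 200/380]
  120 → break 1  [load 380/380]
  120 → break 2  [load 350/380]
  70 → break 3  [load 280/380]
  70 → break 3  [load 350/380]
  50 → break 4  [load 260/380]
  40 → break 4  [load 300/380]
5 commercial breaks opened.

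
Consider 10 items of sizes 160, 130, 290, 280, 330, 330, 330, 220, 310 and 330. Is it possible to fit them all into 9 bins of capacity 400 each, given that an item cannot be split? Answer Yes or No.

A valid assignment using 9 bins:
  bin 1: 330 = 330
  bin 2: 330 = 330
  bin 3: 330 = 330
  bin 4: 330 = 330
  bin 5: 310 = 310
  bin 6: 290 = 290
  bin 7: 280 = 280
  bin 8: 220 + 160 = 380
  bin 9: 130 = 130
Every load is within 400, so 9 bins suffice.

Yes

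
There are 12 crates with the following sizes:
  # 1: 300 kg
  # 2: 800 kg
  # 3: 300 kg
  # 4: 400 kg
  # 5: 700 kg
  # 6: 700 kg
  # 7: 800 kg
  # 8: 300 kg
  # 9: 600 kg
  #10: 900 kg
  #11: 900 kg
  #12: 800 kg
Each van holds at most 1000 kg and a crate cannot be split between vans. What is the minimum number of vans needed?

9

Total = 900 + 900 + 800 + 800 + 800 + 700 + 700 + 600 + 400 + 300 + 300 + 300 = 7500 kg.
Lower bound: ⌈7500/1000⌉ = 8 vans.
A packing using 9 vans:
  van 1: 900 = 900
  van 2: 900 = 900
  van 3: 800 = 800
  van 4: 800 = 800
  van 5: 800 = 800
  van 6: 700 + 300 = 1000
  van 7: 700 + 300 = 1000
  van 8: 600 + 400 = 1000
  van 9: 300 = 300
No arrangement into 8 vans stays within capacity, so 9 is optimal.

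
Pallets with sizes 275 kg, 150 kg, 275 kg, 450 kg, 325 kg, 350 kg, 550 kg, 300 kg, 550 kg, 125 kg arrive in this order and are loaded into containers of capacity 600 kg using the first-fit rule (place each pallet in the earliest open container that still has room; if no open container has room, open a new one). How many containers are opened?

7

  275 → container 1 (new)  [load 275/600]
  150 → container 1  [load 425/600]
  275 → container 2 (new)  [load 275/600]
  450 → container 3 (new)  [load 450/600]
  325 → container 2  [load 600/600]
  350 → container 4 (new)  [load 350/600]
  550 → container 5 (new)  [load 550/600]
  300 → container 6 (new)  [load 300/600]
  550 → container 7 (new)  [load 550/600]
  125 → container 1  [load 550/600]
7 containers opened.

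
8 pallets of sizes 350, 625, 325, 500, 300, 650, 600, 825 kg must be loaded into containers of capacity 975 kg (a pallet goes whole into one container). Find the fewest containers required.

5

Total = 825 + 650 + 625 + 600 + 500 + 350 + 325 + 300 = 4175 kg.
Lower bound: ⌈4175/975⌉ = 5 containers.
A packing using 5 containers:
  container 1: 825 = 825
  container 2: 650 + 325 = 975
  container 3: 625 + 350 = 975
  container 4: 600 + 300 = 900
  container 5: 500 = 500
This matches the lower bound, so 5 is optimal.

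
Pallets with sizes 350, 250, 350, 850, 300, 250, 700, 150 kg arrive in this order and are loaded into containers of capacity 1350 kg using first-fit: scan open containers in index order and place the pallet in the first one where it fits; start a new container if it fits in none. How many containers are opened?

  350 → container 1 (new)  [load 350/1350]
  250 → container 1  [load 600/1350]
  350 → container 1  [load 950/1350]
  850 → container 2 (new)  [load 850/1350]
  300 → container 1  [load 1250/1350]
  250 → container 2  [load 1100/1350]
  700 → container 3 (new)  [load 700/1350]
  150 → container 2  [load 1250/1350]
3 containers opened.

3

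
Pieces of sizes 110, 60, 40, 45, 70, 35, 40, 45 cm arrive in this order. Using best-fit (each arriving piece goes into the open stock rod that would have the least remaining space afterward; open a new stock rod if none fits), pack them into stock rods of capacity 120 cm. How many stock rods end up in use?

  110 → stock rod 1 (new)  [load 110/120]
  60 → stock rod 2 (new)  [load 60/120]
  40 → stock rod 2  [load 100/120]
  45 → stock rod 3 (new)  [load 45/120]
  70 → stock rod 3  [load 115/120]
  35 → stock rod 4 (new)  [load 35/120]
  40 → stock rod 4  [load 75/120]
  45 → stock rod 4  [load 120/120]
4 stock rods opened.

4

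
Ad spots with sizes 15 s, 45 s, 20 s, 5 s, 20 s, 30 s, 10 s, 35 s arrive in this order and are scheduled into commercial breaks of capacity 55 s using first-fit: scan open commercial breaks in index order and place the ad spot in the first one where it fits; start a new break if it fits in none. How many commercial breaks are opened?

  15 → break 1 (new)  [load 15/55]
  45 → break 2 (new)  [load 45/55]
  20 → break 1  [load 35/55]
  5 → break 1  [load 40/55]
  20 → break 3 (new)  [load 20/55]
  30 → break 3  [load 50/55]
  10 → break 1  [load 50/55]
  35 → break 4 (new)  [load 35/55]
4 commercial breaks opened.

4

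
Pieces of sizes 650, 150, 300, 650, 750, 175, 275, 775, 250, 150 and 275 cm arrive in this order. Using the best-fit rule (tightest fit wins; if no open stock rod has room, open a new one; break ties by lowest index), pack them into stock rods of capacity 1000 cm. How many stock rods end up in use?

  650 → stock rod 1 (new)  [load 650/1000]
  150 → stock rod 1  [load 800/1000]
  300 → stock rod 2 (new)  [load 300/1000]
  650 → stock rod 2  [load 950/1000]
  750 → stock rod 3 (new)  [load 750/1000]
  175 → stock rod 1  [load 975/1000]
  275 → stock rod 4 (new)  [load 275/1000]
  775 → stock rod 5 (new)  [load 775/1000]
  250 → stock rod 3  [load 1000/1000]
  150 → stock rod 5  [load 925/1000]
  275 → stock rod 4  [load 550/1000]
5 stock rods opened.

5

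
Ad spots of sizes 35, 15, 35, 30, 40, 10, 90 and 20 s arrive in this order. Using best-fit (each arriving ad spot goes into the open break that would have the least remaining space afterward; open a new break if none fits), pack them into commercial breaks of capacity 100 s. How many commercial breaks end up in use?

  35 → break 1 (new)  [load 35/100]
  15 → break 1  [load 50/100]
  35 → break 1  [load 85/100]
  30 → break 2 (new)  [load 30/100]
  40 → break 2  [load 70/100]
  10 → break 1  [load 95/100]
  90 → break 3 (new)  [load 90/100]
  20 → break 2  [load 90/100]
3 commercial breaks opened.

3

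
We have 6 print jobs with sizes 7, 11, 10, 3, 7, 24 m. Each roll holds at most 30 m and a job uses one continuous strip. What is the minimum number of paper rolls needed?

Total = 24 + 11 + 10 + 7 + 7 + 3 = 62 m.
Lower bound: ⌈62/30⌉ = 3 paper rolls.
A packing using 3 paper rolls:
  roll 1: 24 + 3 = 27
  roll 2: 11 + 10 + 7 = 28
  roll 3: 7 = 7
This matches the lower bound, so 3 is optimal.

3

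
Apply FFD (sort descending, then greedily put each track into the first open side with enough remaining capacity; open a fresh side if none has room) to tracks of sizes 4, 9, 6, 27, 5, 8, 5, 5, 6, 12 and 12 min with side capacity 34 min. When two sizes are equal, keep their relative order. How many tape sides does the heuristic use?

3

Sorted descending: 27, 12, 12, 9, 8, 6, 6, 5, 5, 5, 4.
  27 → side 1 (new)  [load 27/34]
  12 → side 2 (new)  [load 12/34]
  12 → side 2  [load 24/34]
  9 → side 2  [load 33/34]
  8 → side 3 (new)  [load 8/34]
  6 → side 1  [load 33/34]
  6 → side 3  [load 14/34]
  5 → side 3  [load 19/34]
  5 → side 3  [load 24/34]
  5 → side 3  [load 29/34]
  4 → side 3  [load 33/34]
3 tape sides opened.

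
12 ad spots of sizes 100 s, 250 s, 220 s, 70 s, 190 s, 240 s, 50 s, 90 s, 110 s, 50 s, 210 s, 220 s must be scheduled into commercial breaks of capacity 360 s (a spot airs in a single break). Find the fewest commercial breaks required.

6

Total = 250 + 240 + 220 + 220 + 210 + 190 + 110 + 100 + 90 + 70 + 50 + 50 = 1800 s.
Lower bound: ⌈1800/360⌉ = 5 commercial breaks.
Also, 6 ad spots each exceed 180 s, and no two of those can share a break, so at least 6 commercial breaks are needed.
A packing using 6 commercial breaks:
  break 1: 250 + 110 = 360
  break 2: 240 + 100 = 340
  break 3: 220 + 90 + 50 = 360
  break 4: 220 + 70 + 50 = 340
  break 5: 210 = 210
  break 6: 190 = 190
This matches the lower bound, so 6 is optimal.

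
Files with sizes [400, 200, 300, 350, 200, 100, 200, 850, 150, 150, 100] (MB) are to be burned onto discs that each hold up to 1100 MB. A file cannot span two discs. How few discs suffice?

3

Total = 850 + 400 + 350 + 300 + 200 + 200 + 200 + 150 + 150 + 100 + 100 = 3000 MB.
Lower bound: ⌈3000/1100⌉ = 3 discs.
A packing using 3 discs:
  disc 1: 850 + 200 = 1050
  disc 2: 400 + 350 + 300 = 1050
  disc 3: 200 + 200 + 150 + 150 + 100 + 100 = 900
This matches the lower bound, so 3 is optimal.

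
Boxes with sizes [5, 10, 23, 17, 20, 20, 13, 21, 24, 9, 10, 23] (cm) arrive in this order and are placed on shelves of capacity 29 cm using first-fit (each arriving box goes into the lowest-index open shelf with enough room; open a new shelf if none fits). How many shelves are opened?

9

  5 → shelf 1 (new)  [load 5/29]
  10 → shelf 1  [load 15/29]
  23 → shelf 2 (new)  [load 23/29]
  17 → shelf 3 (new)  [load 17/29]
  20 → shelf 4 (new)  [load 20/29]
  20 → shelf 5 (new)  [load 20/29]
  13 → shelf 1  [load 28/29]
  21 → shelf 6 (new)  [load 21/29]
  24 → shelf 7 (new)  [load 24/29]
  9 → shelf 3  [load 26/29]
  10 → shelf 8 (new)  [load 10/29]
  23 → shelf 9 (new)  [load 23/29]
9 shelves opened.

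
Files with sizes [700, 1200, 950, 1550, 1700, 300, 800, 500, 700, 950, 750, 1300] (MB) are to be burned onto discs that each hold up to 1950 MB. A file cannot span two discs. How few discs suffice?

7

Total = 1700 + 1550 + 1300 + 1200 + 950 + 950 + 800 + 750 + 700 + 700 + 500 + 300 = 11400 MB.
Lower bound: ⌈11400/1950⌉ = 6 discs.
A packing using 7 discs:
  disc 1: 1700 = 1700
  disc 2: 1550 + 300 = 1850
  disc 3: 1300 + 500 = 1800
  disc 4: 1200 + 750 = 1950
  disc 5: 950 + 950 = 1900
  disc 6: 800 + 700 = 1500
  disc 7: 700 = 700
No arrangement into 6 discs stays within capacity, so 7 is optimal.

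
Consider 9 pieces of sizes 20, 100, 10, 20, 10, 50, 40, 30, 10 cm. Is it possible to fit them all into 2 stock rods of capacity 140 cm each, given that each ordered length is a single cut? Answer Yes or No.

Total = 290 cm; ⌈290/140⌉ = 3.
At least 3 stock rods are required, but only 2 are allowed.

No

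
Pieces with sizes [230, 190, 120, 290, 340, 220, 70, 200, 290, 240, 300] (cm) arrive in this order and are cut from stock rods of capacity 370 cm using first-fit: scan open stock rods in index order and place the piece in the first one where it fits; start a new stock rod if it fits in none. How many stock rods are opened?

9

  230 → stock rod 1 (new)  [load 230/370]
  190 → stock rod 2 (new)  [load 190/370]
  120 → stock rod 1  [load 350/370]
  290 → stock rod 3 (new)  [load 290/370]
  340 → stock rod 4 (new)  [load 340/370]
  220 → stock rod 5 (new)  [load 220/370]
  70 → stock rod 2  [load 260/370]
  200 → stock rod 6 (new)  [load 200/370]
  290 → stock rod 7 (new)  [load 290/370]
  240 → stock rod 8 (new)  [load 240/370]
  300 → stock rod 9 (new)  [load 300/370]
9 stock rods opened.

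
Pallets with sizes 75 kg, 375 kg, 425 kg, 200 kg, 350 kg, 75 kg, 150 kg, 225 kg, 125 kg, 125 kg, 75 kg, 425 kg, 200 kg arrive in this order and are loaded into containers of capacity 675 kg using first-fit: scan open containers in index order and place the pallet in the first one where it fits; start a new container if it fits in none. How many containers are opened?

  75 → container 1 (new)  [load 75/675]
  375 → container 1  [load 450/675]
  425 → container 2 (new)  [load 425/675]
  200 → container 1  [load 650/675]
  350 → container 3 (new)  [load 350/675]
  75 → container 2  [load 500/675]
  150 → container 2  [load 650/675]
  225 → container 3  [load 575/675]
  125 → container 4 (new)  [load 125/675]
  125 → container 4  [load 250/675]
  75 → container 3  [load 650/675]
  425 → container 4  [load 675/675]
  200 → container 5 (new)  [load 200/675]
5 containers opened.

5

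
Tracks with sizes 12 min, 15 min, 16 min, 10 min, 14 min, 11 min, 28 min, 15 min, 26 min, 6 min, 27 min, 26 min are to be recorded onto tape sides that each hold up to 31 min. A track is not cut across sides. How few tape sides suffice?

Total = 28 + 27 + 26 + 26 + 16 + 15 + 15 + 14 + 12 + 11 + 10 + 6 = 206 min.
Lower bound: ⌈206/31⌉ = 7 tape sides.
A packing using 8 tape sides:
  side 1: 28 = 28
  side 2: 27 = 27
  side 3: 26 = 26
  side 4: 26 = 26
  side 5: 16 + 15 = 31
  side 6: 15 + 14 = 29
  side 7: 12 + 11 + 6 = 29
  side 8: 10 = 10
No arrangement into 7 tape sides stays within capacity, so 8 is optimal.

8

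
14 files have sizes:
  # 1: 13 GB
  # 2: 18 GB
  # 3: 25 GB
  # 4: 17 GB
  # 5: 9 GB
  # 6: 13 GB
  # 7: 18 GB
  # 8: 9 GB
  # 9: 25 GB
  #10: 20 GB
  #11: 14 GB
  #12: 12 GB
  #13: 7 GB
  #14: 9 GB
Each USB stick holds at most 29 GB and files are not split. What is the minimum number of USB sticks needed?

Total = 25 + 25 + 20 + 18 + 18 + 17 + 14 + 13 + 13 + 12 + 9 + 9 + 9 + 7 = 209 GB.
Lower bound: ⌈209/29⌉ = 8 USB sticks.
A packing using 8 USB sticks:
  USB stick 1: 25 = 25
  USB stick 2: 25 = 25
  USB stick 3: 20 + 9 = 29
  USB stick 4: 18 + 9 = 27
  USB stick 5: 18 + 9 = 27
  USB stick 6: 17 + 12 = 29
  USB stick 7: 14 + 13 = 27
  USB stick 8: 13 + 7 = 20
This matches the lower bound, so 8 is optimal.

8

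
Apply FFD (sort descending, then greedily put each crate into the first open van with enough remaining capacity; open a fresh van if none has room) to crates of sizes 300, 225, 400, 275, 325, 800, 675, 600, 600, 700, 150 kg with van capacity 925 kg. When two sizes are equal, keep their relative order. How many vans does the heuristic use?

Sorted descending: 800, 700, 675, 600, 600, 400, 325, 300, 275, 225, 150.
  800 → van 1 (new)  [load 800/925]
  700 → van 2 (new)  [load 700/925]
  675 → van 3 (new)  [load 675/925]
  600 → van 4 (new)  [load 600/925]
  600 → van 5 (new)  [load 600/925]
  400 → van 6 (new)  [load 400/925]
  325 → van 4  [load 925/925]
  300 → van 5  [load 900/925]
  275 → van 6  [load 675/925]
  225 → van 2  [load 925/925]
  150 → van 3  [load 825/925]
6 vans opened.

6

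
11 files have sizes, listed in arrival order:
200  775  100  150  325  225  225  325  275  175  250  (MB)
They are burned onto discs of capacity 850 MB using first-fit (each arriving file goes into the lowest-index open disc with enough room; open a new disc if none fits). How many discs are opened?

4

  200 → disc 1 (new)  [load 200/850]
  775 → disc 2 (new)  [load 775/850]
  100 → disc 1  [load 300/850]
  150 → disc 1  [load 450/850]
  325 → disc 1  [load 775/850]
  225 → disc 3 (new)  [load 225/850]
  225 → disc 3  [load 450/850]
  325 → disc 3  [load 775/850]
  275 → disc 4 (new)  [load 275/850]
  175 → disc 4  [load 450/850]
  250 → disc 4  [load 700/850]
4 discs opened.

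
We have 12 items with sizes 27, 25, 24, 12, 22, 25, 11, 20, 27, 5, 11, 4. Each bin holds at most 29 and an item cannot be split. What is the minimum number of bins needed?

Total = 27 + 27 + 25 + 25 + 24 + 22 + 20 + 12 + 11 + 11 + 5 + 4 = 213.
Lower bound: ⌈213/29⌉ = 8 bins.
A packing using 9 bins:
  bin 1: 27 = 27
  bin 2: 27 = 27
  bin 3: 25 + 4 = 29
  bin 4: 25 = 25
  bin 5: 24 + 5 = 29
  bin 6: 22 = 22
  bin 7: 20 = 20
  bin 8: 12 + 11 = 23
  bin 9: 11 = 11
No arrangement into 8 bins stays within capacity, so 9 is optimal.

9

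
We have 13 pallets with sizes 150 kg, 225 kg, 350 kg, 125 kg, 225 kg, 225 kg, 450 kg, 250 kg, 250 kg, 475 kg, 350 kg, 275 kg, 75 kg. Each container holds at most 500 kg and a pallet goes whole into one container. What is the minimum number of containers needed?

8

Total = 475 + 450 + 350 + 350 + 275 + 250 + 250 + 225 + 225 + 225 + 150 + 125 + 75 = 3425 kg.
Lower bound: ⌈3425/500⌉ = 7 containers.
A packing using 8 containers:
  container 1: 475 = 475
  container 2: 450 = 450
  container 3: 350 + 150 = 500
  container 4: 350 + 125 = 475
  container 5: 275 + 225 = 500
  container 6: 250 + 250 = 500
  container 7: 225 + 225 = 450
  container 8: 75 = 75
No arrangement into 7 containers stays within capacity, so 8 is optimal.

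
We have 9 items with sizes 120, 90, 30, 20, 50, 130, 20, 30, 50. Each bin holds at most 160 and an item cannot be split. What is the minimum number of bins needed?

Total = 130 + 120 + 90 + 50 + 50 + 30 + 30 + 20 + 20 = 540.
Lower bound: ⌈540/160⌉ = 4 bins.
A packing using 4 bins:
  bin 1: 130 + 30 = 160
  bin 2: 120 + 30 = 150
  bin 3: 90 + 50 + 20 = 160
  bin 4: 50 + 20 = 70
This matches the lower bound, so 4 is optimal.

4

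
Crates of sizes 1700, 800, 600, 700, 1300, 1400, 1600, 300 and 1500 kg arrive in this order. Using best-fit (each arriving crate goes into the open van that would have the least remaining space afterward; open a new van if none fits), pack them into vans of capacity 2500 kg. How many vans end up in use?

  1700 → van 1 (new)  [load 1700/2500]
  800 → van 1  [load 2500/2500]
  600 → van 2 (new)  [load 600/2500]
  700 → van 2  [load 1300/2500]
  1300 → van 3 (new)  [load 1300/2500]
  1400 → van 4 (new)  [load 1400/2500]
  1600 → van 5 (new)  [load 1600/2500]
  300 → van 5  [load 1900/2500]
  1500 → van 6 (new)  [load 1500/2500]
6 vans opened.

6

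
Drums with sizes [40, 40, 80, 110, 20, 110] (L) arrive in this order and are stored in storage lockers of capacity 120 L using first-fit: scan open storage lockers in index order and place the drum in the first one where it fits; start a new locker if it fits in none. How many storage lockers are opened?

4

  40 → locker 1 (new)  [load 40/120]
  40 → locker 1  [load 80/120]
  80 → locker 2 (new)  [load 80/120]
  110 → locker 3 (new)  [load 110/120]
  20 → locker 1  [load 100/120]
  110 → locker 4 (new)  [load 110/120]
4 storage lockers opened.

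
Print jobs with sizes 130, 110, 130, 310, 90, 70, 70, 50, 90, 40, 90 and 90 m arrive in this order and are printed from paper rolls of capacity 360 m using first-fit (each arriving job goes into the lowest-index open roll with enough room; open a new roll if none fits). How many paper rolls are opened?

4

  130 → roll 1 (new)  [load 130/360]
  110 → roll 1  [load 240/360]
  130 → roll 2 (new)  [load 130/360]
  310 → roll 3 (new)  [load 310/360]
  90 → roll 1  [load 330/360]
  70 → roll 2  [load 200/360]
  70 → roll 2  [load 270/360]
  50 → roll 2  [load 320/360]
  90 → roll 4 (new)  [load 90/360]
  40 → roll 2  [load 360/360]
  90 → roll 4  [load 180/360]
  90 → roll 4  [load 270/360]
4 paper rolls opened.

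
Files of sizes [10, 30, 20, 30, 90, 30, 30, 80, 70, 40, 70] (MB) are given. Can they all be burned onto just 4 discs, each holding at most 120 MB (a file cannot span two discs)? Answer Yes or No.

Total = 500 MB; ⌈500/120⌉ = 5.
At least 5 discs are required, but only 4 are allowed.

No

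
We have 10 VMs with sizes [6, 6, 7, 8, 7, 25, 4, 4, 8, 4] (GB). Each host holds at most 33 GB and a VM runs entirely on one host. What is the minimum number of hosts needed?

Total = 25 + 8 + 8 + 7 + 7 + 6 + 6 + 4 + 4 + 4 = 79 GB.
Lower bound: ⌈79/33⌉ = 3 hosts.
A packing using 3 hosts:
  host 1: 25 + 8 = 33
  host 2: 8 + 7 + 7 + 6 + 4 = 32
  host 3: 6 + 4 + 4 = 14
This matches the lower bound, so 3 is optimal.

3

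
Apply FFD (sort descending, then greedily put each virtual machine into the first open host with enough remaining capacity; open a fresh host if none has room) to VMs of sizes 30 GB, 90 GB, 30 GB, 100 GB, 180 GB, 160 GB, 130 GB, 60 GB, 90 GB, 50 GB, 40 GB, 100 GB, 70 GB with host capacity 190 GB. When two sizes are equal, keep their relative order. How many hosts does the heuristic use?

Sorted descending: 180, 160, 130, 100, 100, 90, 90, 70, 60, 50, 40, 30, 30.
  180 → host 1 (new)  [load 180/190]
  160 → host 2 (new)  [load 160/190]
  130 → host 3 (new)  [load 130/190]
  100 → host 4 (new)  [load 100/190]
  100 → host 5 (new)  [load 100/190]
  90 → host 4  [load 190/190]
  90 → host 5  [load 190/190]
  70 → host 6 (new)  [load 70/190]
  60 → host 3  [load 190/190]
  50 → host 6  [load 120/190]
  40 → host 6  [load 160/190]
  30 → host 2  [load 190/190]
  30 → host 6  [load 190/190]
6 hosts opened.

6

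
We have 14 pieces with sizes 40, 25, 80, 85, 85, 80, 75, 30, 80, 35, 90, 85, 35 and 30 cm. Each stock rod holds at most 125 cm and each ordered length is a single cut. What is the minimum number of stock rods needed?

8

Total = 90 + 85 + 85 + 85 + 80 + 80 + 80 + 75 + 40 + 35 + 35 + 30 + 30 + 25 = 855 cm.
Lower bound: ⌈855/125⌉ = 7 stock rods.
Also, 8 pieces each exceed 125/2 cm, and no two of those can share a stock rod, so at least 8 stock rods are needed.
A packing using 8 stock rods:
  stock rod 1: 90 + 35 = 125
  stock rod 2: 85 + 40 = 125
  stock rod 3: 85 + 35 = 120
  stock rod 4: 85 + 30 = 115
  stock rod 5: 80 + 30 = 110
  stock rod 6: 80 + 25 = 105
  stock rod 7: 80 = 80
  stock rod 8: 75 = 75
This matches the lower bound, so 8 is optimal.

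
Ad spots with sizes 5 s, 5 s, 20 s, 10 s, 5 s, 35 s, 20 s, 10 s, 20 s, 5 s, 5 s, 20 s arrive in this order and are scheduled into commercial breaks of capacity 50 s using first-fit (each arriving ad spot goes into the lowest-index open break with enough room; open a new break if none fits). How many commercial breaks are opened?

4

  5 → break 1 (new)  [load 5/50]
  5 → break 1  [load 10/50]
  20 → break 1  [load 30/50]
  10 → break 1  [load 40/50]
  5 → break 1  [load 45/50]
  35 → break 2 (new)  [load 35/50]
  20 → break 3 (new)  [load 20/50]
  10 → break 2  [load 45/50]
  20 → break 3  [load 40/50]
  5 → break 1  [load 50/50]
  5 → break 2  [load 50/50]
  20 → break 4 (new)  [load 20/50]
4 commercial breaks opened.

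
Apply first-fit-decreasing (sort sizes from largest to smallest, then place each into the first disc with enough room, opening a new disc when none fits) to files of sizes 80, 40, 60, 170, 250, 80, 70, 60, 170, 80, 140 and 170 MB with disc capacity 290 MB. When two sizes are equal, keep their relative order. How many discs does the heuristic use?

Sorted descending: 250, 170, 170, 170, 140, 80, 80, 80, 70, 60, 60, 40.
  250 → disc 1 (new)  [load 250/290]
  170 → disc 2 (new)  [load 170/290]
  170 → disc 3 (new)  [load 170/290]
  170 → disc 4 (new)  [load 170/290]
  140 → disc 5 (new)  [load 140/290]
  80 → disc 2  [load 250/290]
  80 → disc 3  [load 250/290]
  80 → disc 4  [load 250/290]
  70 → disc 5  [load 210/290]
  60 → disc 5  [load 270/290]
  60 → disc 6 (new)  [load 60/290]
  40 → disc 1  [load 290/290]
6 discs opened.

6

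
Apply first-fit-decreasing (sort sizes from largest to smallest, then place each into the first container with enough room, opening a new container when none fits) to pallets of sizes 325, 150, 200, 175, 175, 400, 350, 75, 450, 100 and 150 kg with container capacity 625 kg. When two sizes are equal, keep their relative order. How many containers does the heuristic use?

Sorted descending: 450, 400, 350, 325, 200, 175, 175, 150, 150, 100, 75.
  450 → container 1 (new)  [load 450/625]
  400 → container 2 (new)  [load 400/625]
  350 → container 3 (new)  [load 350/625]
  325 → container 4 (new)  [load 325/625]
  200 → container 2  [load 600/625]
  175 → container 1  [load 625/625]
  175 → container 3  [load 525/625]
  150 → container 4  [load 475/625]
  150 → container 4  [load 625/625]
  100 → container 3  [load 625/625]
  75 → container 5 (new)  [load 75/625]
5 containers opened.

5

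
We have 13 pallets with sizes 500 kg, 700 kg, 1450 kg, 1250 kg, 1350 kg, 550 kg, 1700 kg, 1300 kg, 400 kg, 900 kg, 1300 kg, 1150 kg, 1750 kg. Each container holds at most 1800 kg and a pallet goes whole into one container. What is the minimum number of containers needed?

9

Total = 1750 + 1700 + 1450 + 1350 + 1300 + 1300 + 1250 + 1150 + 900 + 700 + 550 + 500 + 400 = 14300 kg.
Lower bound: ⌈14300/1800⌉ = 8 containers.
A packing using 9 containers:
  container 1: 1750 = 1750
  container 2: 1700 = 1700
  container 3: 1450 = 1450
  container 4: 1350 + 400 = 1750
  container 5: 1300 + 500 = 1800
  container 6: 1300 = 1300
  container 7: 1250 + 550 = 1800
  container 8: 1150 = 1150
  container 9: 900 + 700 = 1600
No arrangement into 8 containers stays within capacity, so 9 is optimal.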